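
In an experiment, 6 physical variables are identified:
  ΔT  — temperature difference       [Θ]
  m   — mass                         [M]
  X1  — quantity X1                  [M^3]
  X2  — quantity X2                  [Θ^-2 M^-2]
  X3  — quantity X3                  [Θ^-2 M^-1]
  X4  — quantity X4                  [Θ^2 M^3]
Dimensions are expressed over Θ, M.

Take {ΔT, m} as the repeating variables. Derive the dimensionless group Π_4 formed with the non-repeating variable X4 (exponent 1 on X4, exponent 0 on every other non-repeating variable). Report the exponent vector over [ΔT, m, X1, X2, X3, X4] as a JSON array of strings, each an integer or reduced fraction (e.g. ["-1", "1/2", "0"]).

["-2", "-3", "0", "0", "0", "1"]

Dimensional matrix (Θ×M by ΔT×m×X1×X2×X3×X4):
  Θ: [ 1  0  0 -2 -2  2]
  M: [ 0  1  3 -2 -1  3]
Echelon form has 2 nonzero rows (pivots: ΔT,m)
Pivot set = {ΔT,m}, free = {X1,X2,X3,X4}
RREF:
  r0: [   1    0    0   -2   -2    2]
  r1: [   0    1    3   -2   -1    3]
Fix exponent of X4 at 1, X1 at 0, X2 at 0, X3 at 0; solve each RREF row for its pivot's exponent:
  r0: exp(ΔT) + (2)·1 = 0 ⇒ exp(ΔT) = -2
  r1: exp(m) + (3)·1 = 0 ⇒ exp(m) = -3
Π_4 = ΔT^-2 · m^-3 · X4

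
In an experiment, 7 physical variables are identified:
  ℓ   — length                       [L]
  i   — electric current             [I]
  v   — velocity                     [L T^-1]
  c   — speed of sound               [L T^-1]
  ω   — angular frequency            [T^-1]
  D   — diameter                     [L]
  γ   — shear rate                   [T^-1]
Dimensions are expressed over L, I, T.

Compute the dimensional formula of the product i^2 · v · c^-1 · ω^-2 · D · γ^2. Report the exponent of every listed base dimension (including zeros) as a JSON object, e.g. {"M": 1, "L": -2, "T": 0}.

Write exponents as rows L,I,T / cols ℓ,i,v,c,ω,D,γ:
  L: [ 1  0  1  1  0  1  0]
  I: [ 0  1  0  0  0  0  0]
  T: [ 0  0 -1 -1 -1  0 -1]
  [L]: (2)·0+(1)·1+(-1)·1+(-2)·0+(1)·1+(2)·0 = 1
  [I]: (2)·1+(1)·0+(-1)·0+(-2)·0+(1)·0+(2)·0 = 2
  [T]: (2)·0+(1)·-1+(-1)·-1+(-2)·-1+(1)·0+(2)·-1 = 0
⇒ L I^2

{"L": 1, "I": 2, "T": 0}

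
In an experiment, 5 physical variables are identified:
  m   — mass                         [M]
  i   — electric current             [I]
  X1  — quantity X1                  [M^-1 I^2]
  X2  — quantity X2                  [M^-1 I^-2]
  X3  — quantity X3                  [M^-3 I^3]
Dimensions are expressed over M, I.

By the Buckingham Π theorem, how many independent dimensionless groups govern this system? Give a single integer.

Exponent matrix [M,I] × [m,i,X1,X2,X3]:
  M: [ 1  0 -1 -1 -3]
  I: [ 0  1  2 -2  3]
RREF → pivots at {m,i} ⇒ r = 2
Π count = n − r = 5 − 2 = 3

3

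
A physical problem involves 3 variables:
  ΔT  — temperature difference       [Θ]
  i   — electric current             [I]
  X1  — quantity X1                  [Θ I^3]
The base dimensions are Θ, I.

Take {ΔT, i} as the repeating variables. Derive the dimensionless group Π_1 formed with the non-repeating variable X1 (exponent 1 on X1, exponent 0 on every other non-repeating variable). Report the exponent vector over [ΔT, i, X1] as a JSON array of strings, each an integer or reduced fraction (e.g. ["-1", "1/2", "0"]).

["-1", "-3", "1"]

Exponent matrix [Θ,I] × [ΔT,i,X1]:
  Θ: [ 1  0  1]
  I: [ 0  1  3]
Echelon form has 2 nonzero rows (pivots: ΔT,i)
Pivot set = {ΔT,i}, free = {X1}
RREF:
  r0: [   1    0    1]
  r1: [   0    1    3]
Fix exponent of X1 at 1; solve each RREF row for its pivot's exponent:
  r0: exp(ΔT) + (1)·1 = 0 ⇒ exp(ΔT) = -1
  r1: exp(i) + (3)·1 = 0 ⇒ exp(i) = -3
Π_1 = ΔT^-1 · i^-3 · X1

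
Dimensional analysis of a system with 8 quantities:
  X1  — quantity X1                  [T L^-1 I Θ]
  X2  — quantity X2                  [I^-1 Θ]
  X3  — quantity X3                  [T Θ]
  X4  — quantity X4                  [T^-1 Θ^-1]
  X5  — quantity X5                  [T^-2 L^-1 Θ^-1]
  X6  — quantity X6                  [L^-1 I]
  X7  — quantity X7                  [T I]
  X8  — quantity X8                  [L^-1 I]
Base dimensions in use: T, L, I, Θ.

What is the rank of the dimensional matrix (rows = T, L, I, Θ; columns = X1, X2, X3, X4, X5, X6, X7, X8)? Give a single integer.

3

Write exponents as rows T,L,I,Θ / cols X1,X2,X3,X4,X5,X6,X7,X8:
  T: [ 1  0  1 -1 -2  0  1  0]
  L: [-1  0  0  0 -1 -1  0 -1]
  I: [ 1 -1  0  0  0  1  1  1]
  Θ: [ 1  1  1 -1 -1  0  0  0]
Echelon form has 3 nonzero rows (pivots: X1,X2,X3)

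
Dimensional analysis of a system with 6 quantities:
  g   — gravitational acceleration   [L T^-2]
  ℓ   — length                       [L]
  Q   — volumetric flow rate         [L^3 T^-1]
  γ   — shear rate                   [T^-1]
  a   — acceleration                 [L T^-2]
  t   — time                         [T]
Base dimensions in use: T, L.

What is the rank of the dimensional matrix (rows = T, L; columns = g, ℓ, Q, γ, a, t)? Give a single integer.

2

Dimensional matrix (T×L by g×ℓ×Q×γ×a×t):
  T: [-2  0 -1 -1 -2  1]
  L: [ 1  1  3  0  1  0]
Echelon form has 2 nonzero rows (pivots: g,ℓ)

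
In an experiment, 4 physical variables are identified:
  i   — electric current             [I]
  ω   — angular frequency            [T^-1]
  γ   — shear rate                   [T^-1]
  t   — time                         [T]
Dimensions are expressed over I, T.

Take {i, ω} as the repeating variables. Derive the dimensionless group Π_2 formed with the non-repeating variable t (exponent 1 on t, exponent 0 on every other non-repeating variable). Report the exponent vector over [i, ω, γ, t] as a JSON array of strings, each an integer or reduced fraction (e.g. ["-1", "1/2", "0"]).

["0", "1", "0", "1"]

Write exponents as rows I,T / cols i,ω,γ,t:
  I: [ 1  0  0  0]
  T: [ 0 -1 -1  1]
RREF → pivots at {i,ω} ⇒ r = 2
Repeat: i,ω; free: γ,t
RREF:
  r0: [   1    0    0    0]
  r1: [   0    1    1   -1]
Fix exponent of t at 1, γ at 0; solve each RREF row for its pivot's exponent:
  r0: exp(i) + (0)·1 = 0 ⇒ exp(i) = 0
  r1: exp(ω) + (-1)·1 = 0 ⇒ exp(ω) = 1
Π_2 = ω · t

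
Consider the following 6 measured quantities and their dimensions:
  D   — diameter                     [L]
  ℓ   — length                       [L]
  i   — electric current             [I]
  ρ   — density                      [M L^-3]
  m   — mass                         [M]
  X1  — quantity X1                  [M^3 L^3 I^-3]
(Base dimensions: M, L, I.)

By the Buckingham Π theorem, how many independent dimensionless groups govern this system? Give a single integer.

Dimensional matrix (M×L×I by D×ℓ×i×ρ×m×X1):
  M: [ 0  0  0  1  1  3]
  L: [ 1  1  0 -3  0  3]
  I: [ 0  0  1  0  0 -3]
Echelon form has 3 nonzero rows (pivots: D,i,ρ)
n=6, r=3 ⇒ 3 dimensionless groups

3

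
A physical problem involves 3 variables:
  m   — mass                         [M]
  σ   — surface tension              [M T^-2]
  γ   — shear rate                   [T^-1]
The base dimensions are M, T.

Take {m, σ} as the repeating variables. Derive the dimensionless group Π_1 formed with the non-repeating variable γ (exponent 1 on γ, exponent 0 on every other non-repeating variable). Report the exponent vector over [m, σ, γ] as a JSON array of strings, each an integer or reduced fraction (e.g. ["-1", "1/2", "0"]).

["1/2", "-1/2", "1"]

Dimensional matrix (M×T by m×σ×γ):
  M: [ 1  1  0]
  T: [ 0 -2 -1]
Echelon form has 2 nonzero rows (pivots: m,σ)
Pivot set = {m,σ}, free = {γ}
RREF:
  r0: [   1    0 -1/2]
  r1: [   0    1  1/2]
Fix exponent of γ at 1; solve each RREF row for its pivot's exponent:
  r0: exp(m) + (-1/2)·1 = 0 ⇒ exp(m) = 1/2
  r1: exp(σ) + (1/2)·1 = 0 ⇒ exp(σ) = -1/2
Π_1 = m^(1/2) · σ^(-1/2) · γ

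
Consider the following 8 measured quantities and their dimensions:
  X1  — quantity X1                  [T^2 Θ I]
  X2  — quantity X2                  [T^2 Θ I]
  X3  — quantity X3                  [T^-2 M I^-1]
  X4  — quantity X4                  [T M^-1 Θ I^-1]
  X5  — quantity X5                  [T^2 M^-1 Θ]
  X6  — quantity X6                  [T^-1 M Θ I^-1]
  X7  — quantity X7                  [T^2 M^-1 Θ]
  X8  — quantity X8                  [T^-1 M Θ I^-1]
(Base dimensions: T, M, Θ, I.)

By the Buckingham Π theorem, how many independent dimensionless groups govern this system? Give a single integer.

5

Dimensional matrix (T×M×Θ×I by X1×X2×X3×X4×X5×X6×X7×X8):
  T: [ 2  2 -2  1  2 -1  2 -1]
  M: [ 0  0  1 -1 -1  1 -1  1]
  Θ: [ 1  1  0  1  1  1  1  1]
  I: [ 1  1 -1 -1  0 -1  0 -1]
Row reduction gives pivot columns X1,X3,X4; rank = 3
8 vars − rank 3 = 5 Π groups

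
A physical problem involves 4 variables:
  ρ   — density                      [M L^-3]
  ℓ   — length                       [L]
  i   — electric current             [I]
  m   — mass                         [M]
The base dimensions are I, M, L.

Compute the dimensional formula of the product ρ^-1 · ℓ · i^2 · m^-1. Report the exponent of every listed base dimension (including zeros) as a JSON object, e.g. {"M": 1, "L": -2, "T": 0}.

{"I": 2, "M": -2, "L": 4}

Exponent matrix [I,M,L] × [ρ,ℓ,i,m]:
  I: [ 0  0  1  0]
  M: [ 1  0  0  1]
  L: [-3  1  0  0]
  [I]: (-1)·0+(1)·0+(2)·1+(-1)·0 = 2
  [M]: (-1)·1+(1)·0+(2)·0+(-1)·1 = -2
  [L]: (-1)·-3+(1)·1+(2)·0+(-1)·0 = 4
⇒ I^2 M^-2 L^4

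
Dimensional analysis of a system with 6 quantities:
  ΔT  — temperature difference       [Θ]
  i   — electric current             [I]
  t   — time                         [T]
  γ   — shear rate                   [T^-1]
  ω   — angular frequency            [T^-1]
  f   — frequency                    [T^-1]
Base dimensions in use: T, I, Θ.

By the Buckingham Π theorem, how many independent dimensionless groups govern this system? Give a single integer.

Dimensional matrix (T×I×Θ by ΔT×i×t×γ×ω×f):
  T: [ 0  0  1 -1 -1 -1]
  I: [ 0  1  0  0  0  0]
  Θ: [ 1  0  0  0  0  0]
RREF → pivots at {ΔT,i,t} ⇒ r = 3
n=6, r=3 ⇒ 3 dimensionless groups

3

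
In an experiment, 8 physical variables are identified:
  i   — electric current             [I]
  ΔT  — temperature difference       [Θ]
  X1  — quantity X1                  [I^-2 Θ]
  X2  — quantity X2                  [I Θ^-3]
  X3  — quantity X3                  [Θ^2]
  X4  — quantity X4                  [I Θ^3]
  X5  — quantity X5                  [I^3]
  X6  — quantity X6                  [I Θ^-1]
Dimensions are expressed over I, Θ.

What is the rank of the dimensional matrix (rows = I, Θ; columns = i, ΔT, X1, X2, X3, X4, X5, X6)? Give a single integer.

Dimensional matrix (I×Θ by i×ΔT×X1×X2×X3×X4×X5×X6):
  I: [ 1  0 -2  1  0  1  3  1]
  Θ: [ 0  1  1 -3  2  3  0 -1]
Row reduction gives pivot columns i,ΔT; rank = 2

2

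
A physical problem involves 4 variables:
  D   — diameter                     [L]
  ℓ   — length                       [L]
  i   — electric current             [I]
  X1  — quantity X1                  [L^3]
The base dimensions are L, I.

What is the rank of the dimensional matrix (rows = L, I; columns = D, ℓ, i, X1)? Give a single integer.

Exponent matrix [L,I] × [D,ℓ,i,X1]:
  L: [ 1  1  0  3]
  I: [ 0  0  1  0]
Row reduction gives pivot columns D,i; rank = 2

2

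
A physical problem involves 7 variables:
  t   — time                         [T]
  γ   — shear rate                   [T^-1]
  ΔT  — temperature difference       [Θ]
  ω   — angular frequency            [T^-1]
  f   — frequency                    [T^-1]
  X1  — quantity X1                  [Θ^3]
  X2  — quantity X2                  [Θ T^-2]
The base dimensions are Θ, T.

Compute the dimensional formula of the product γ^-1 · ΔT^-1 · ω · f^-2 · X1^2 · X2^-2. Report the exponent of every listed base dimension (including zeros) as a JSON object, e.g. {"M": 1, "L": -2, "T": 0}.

Write exponents as rows Θ,T / cols t,γ,ΔT,ω,f,X1,X2:
  Θ: [ 0  0  1  0  0  3  1]
  T: [ 1 -1  0 -1 -1  0 -2]
  [Θ]: (-1)·0+(-1)·1+(1)·0+(-2)·0+(2)·3+(-2)·1 = 3
  [T]: (-1)·-1+(-1)·0+(1)·-1+(-2)·-1+(2)·0+(-2)·-2 = 6
⇒ Θ^3 T^6

{"Θ": 3, "T": 6}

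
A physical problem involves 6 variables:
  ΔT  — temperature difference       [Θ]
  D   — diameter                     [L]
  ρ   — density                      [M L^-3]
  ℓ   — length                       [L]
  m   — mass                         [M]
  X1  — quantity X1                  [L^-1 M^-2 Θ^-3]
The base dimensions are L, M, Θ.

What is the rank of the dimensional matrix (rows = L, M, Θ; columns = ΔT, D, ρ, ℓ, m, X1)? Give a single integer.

3

Exponent matrix [L,M,Θ] × [ΔT,D,ρ,ℓ,m,X1]:
  L: [ 0  1 -3  1  0 -1]
  M: [ 0  0  1  0  1 -2]
  Θ: [ 1  0  0  0  0 -3]
Echelon form has 3 nonzero rows (pivots: ΔT,D,ρ)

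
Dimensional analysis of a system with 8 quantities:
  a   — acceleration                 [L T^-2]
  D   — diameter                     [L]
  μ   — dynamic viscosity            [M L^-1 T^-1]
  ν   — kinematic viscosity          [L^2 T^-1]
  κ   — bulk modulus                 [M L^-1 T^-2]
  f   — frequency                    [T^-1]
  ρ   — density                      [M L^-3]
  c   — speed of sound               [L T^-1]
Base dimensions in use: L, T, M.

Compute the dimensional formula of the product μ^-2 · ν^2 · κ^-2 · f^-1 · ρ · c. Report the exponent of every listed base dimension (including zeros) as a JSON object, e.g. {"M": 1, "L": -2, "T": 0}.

Write exponents as rows L,T,M / cols a,D,μ,ν,κ,f,ρ,c:
  L: [ 1  1 -1  2 -1  0 -3  1]
  T: [-2  0 -1 -1 -2 -1  0 -1]
  M: [ 0  0  1  0  1  0  1  0]
  [L]: (-2)·-1+(2)·2+(-2)·-1+(-1)·0+(1)·-3+(1)·1 = 6
  [T]: (-2)·-1+(2)·-1+(-2)·-2+(-1)·-1+(1)·0+(1)·-1 = 4
  [M]: (-2)·1+(2)·0+(-2)·1+(-1)·0+(1)·1+(1)·0 = -3
⇒ L^6 T^4 M^-3

{"L": 6, "T": 4, "M": -3}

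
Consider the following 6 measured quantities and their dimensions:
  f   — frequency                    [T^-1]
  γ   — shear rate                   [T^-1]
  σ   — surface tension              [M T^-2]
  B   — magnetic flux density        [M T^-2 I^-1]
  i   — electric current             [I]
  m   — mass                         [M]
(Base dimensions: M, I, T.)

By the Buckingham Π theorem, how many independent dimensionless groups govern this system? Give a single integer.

3

Write exponents as rows M,I,T / cols f,γ,σ,B,i,m:
  M: [ 0  0  1  1  0  1]
  I: [ 0  0  0 -1  1  0]
  T: [-1 -1 -2 -2  0  0]
Echelon form has 3 nonzero rows (pivots: f,σ,B)
n=6, r=3 ⇒ 3 dimensionless groups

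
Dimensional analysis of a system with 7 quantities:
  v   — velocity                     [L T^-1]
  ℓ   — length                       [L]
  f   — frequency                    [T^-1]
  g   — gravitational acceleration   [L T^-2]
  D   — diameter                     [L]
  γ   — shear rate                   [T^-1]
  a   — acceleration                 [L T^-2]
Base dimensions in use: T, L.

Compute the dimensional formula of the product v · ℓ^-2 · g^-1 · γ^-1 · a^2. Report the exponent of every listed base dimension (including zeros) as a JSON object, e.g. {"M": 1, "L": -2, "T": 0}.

{"T": -2, "L": 0}

Exponent matrix [T,L] × [v,ℓ,f,g,D,γ,a]:
  T: [-1  0 -1 -2  0 -1 -2]
  L: [ 1  1  0  1  1  0  1]
  [T]: (1)·-1+(-2)·0+(-1)·-2+(-1)·-1+(2)·-2 = -2
  [L]: (1)·1+(-2)·1+(-1)·1+(-1)·0+(2)·1 = 0
⇒ T^-2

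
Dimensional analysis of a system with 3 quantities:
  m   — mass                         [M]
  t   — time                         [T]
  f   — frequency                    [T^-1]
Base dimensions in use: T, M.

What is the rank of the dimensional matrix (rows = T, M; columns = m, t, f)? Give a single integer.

2

Exponent matrix [T,M] × [m,t,f]:
  T: [ 0  1 -1]
  M: [ 1  0  0]
Row reduction gives pivot columns m,t; rank = 2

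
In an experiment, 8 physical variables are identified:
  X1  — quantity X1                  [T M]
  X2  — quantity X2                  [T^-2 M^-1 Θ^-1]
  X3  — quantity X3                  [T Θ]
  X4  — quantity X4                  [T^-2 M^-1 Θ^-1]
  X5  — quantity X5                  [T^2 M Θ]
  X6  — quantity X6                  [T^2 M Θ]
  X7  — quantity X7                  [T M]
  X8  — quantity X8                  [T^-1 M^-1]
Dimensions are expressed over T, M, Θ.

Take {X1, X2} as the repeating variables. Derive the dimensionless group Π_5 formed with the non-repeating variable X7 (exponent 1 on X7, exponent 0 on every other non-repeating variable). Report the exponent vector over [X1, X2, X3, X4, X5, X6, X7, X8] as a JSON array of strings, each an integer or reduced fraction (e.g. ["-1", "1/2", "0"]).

Dimensional matrix (T×M×Θ by X1×X2×X3×X4×X5×X6×X7×X8):
  T: [ 1 -2  1 -2  2  2  1 -1]
  M: [ 1 -1  0 -1  1  1  1 -1]
  Θ: [ 0 -1  1 -1  1  1  0  0]
RREF → pivots at {X1,X2} ⇒ r = 2
Pivot set = {X1,X2}, free = {X3,X4,X5,X6,X7,X8}
RREF:
  r0: [   1    0   -1    0    0    0    1   -1]
  r1: [   0    1   -1    1   -1   -1    0    0]
  r2: [   0    0    0    0    0    0    0    0]
Fix exponent of X7 at 1, X3 at 0, X4 at 0, X5 at 0, X6 at 0, X8 at 0; solve each RREF row for its pivot's exponent:
  r0: exp(X1) + (1)·1 = 0 ⇒ exp(X1) = -1
  r1: exp(X2) + (0)·1 = 0 ⇒ exp(X2) = 0
Π_5 = X1^-1 · X7

["-1", "0", "0", "0", "0", "0", "1", "0"]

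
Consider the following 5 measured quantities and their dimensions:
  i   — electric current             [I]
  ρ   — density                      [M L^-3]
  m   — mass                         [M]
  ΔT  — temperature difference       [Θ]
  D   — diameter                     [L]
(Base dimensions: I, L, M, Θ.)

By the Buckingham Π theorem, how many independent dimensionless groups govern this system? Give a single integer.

Dimensional matrix (I×L×M×Θ by i×ρ×m×ΔT×D):
  I: [ 1  0  0  0  0]
  L: [ 0 -3  0  0  1]
  M: [ 0  1  1  0  0]
  Θ: [ 0  0  0  1  0]
Row reduction gives pivot columns i,ρ,m,ΔT; rank = 4
Π count = n − r = 5 − 4 = 1

1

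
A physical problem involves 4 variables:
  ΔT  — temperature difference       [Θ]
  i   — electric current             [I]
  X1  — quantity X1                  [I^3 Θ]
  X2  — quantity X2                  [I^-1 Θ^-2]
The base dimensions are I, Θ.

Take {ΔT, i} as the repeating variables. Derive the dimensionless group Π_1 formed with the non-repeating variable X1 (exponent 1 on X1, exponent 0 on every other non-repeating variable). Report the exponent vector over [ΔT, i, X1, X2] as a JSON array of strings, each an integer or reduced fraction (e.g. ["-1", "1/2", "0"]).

["-1", "-3", "1", "0"]

Write exponents as rows I,Θ / cols ΔT,i,X1,X2:
  I: [ 0  1  3 -1]
  Θ: [ 1  0  1 -2]
Echelon form has 2 nonzero rows (pivots: ΔT,i)
Repeat: ΔT,i; free: X1,X2
RREF:
  r0: [   1    0    1   -2]
  r1: [   0    1    3   -1]
Fix exponent of X1 at 1, X2 at 0; solve each RREF row for its pivot's exponent:
  r0: exp(ΔT) + (1)·1 = 0 ⇒ exp(ΔT) = -1
  r1: exp(i) + (3)·1 = 0 ⇒ exp(i) = -3
Π_1 = ΔT^-1 · i^-3 · X1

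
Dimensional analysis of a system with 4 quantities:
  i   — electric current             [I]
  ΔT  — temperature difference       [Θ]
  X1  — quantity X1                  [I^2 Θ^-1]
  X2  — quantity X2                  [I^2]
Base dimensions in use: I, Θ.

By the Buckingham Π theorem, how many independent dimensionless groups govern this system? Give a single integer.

Exponent matrix [I,Θ] × [i,ΔT,X1,X2]:
  I: [ 1  0  2  2]
  Θ: [ 0  1 -1  0]
Echelon form has 2 nonzero rows (pivots: i,ΔT)
n=4, r=2 ⇒ 2 dimensionless groups

2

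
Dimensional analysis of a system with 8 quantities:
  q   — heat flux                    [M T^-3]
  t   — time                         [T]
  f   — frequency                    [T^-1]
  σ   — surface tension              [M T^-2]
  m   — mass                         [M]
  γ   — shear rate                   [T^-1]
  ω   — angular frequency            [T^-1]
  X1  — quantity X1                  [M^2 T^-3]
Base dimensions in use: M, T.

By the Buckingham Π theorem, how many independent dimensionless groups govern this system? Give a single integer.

Dimensional matrix (M×T by q×t×f×σ×m×γ×ω×X1):
  M: [ 1  0  0  1  1  0  0  2]
  T: [-3  1 -1 -2  0 -1 -1 -3]
Row reduction gives pivot columns q,t; rank = 2
Π count = n − r = 8 − 2 = 6

6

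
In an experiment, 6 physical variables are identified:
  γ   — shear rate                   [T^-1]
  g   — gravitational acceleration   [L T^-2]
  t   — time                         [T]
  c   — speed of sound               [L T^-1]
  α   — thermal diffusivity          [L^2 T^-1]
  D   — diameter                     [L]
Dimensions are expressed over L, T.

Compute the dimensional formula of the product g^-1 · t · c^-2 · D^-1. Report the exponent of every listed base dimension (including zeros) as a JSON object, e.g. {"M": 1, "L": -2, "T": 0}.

{"L": -4, "T": 5}

Write exponents as rows L,T / cols γ,g,t,c,α,D:
  L: [ 0  1  0  1  2  1]
  T: [-1 -2  1 -1 -1  0]
  [L]: (-1)·1+(1)·0+(-2)·1+(-1)·1 = -4
  [T]: (-1)·-2+(1)·1+(-2)·-1+(-1)·0 = 5
⇒ L^-4 T^5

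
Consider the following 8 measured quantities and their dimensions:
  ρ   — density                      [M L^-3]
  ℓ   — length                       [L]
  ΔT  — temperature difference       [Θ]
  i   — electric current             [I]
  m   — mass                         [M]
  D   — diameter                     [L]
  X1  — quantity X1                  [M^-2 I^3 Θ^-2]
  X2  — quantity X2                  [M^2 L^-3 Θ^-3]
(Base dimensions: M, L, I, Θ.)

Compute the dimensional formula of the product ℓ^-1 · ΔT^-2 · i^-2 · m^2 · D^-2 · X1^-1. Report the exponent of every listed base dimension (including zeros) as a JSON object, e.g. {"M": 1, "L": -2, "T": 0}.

{"M": 4, "L": -3, "I": -5, "Θ": 0}

Exponent matrix [M,L,I,Θ] × [ρ,ℓ,ΔT,i,m,D,X1,X2]:
  M: [ 1  0  0  0  1  0 -2  2]
  L: [-3  1  0  0  0  1  0 -3]
  I: [ 0  0  0  1  0  0  3  0]
  Θ: [ 0  0  1  0  0  0 -2 -3]
  [M]: (-1)·0+(-2)·0+(-2)·0+(2)·1+(-2)·0+(-1)·-2 = 4
  [L]: (-1)·1+(-2)·0+(-2)·0+(2)·0+(-2)·1+(-1)·0 = -3
  [I]: (-1)·0+(-2)·0+(-2)·1+(2)·0+(-2)·0+(-1)·3 = -5
  [Θ]: (-1)·0+(-2)·1+(-2)·0+(2)·0+(-2)·0+(-1)·-2 = 0
⇒ M^4 L^-3 I^-5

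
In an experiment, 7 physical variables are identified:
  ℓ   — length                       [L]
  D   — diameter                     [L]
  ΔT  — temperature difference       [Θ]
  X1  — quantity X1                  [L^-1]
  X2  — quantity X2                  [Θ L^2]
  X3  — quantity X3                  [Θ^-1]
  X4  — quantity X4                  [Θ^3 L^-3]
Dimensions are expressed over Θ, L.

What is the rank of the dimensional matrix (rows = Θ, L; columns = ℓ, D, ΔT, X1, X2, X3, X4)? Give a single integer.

Exponent matrix [Θ,L] × [ℓ,D,ΔT,X1,X2,X3,X4]:
  Θ: [ 0  0  1  0  1 -1  3]
  L: [ 1  1  0 -1  2  0 -3]
RREF → pivots at {ℓ,ΔT} ⇒ r = 2

2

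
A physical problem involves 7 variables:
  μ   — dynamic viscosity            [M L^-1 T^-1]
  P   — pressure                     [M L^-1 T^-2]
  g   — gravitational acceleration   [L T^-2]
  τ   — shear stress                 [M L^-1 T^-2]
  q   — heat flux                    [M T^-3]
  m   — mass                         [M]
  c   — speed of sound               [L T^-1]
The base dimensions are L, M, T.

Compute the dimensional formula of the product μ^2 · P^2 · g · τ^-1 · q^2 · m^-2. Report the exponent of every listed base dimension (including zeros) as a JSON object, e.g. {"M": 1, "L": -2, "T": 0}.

{"L": -2, "M": 3, "T": -12}

Dimensional matrix (L×M×T by μ×P×g×τ×q×m×c):
  L: [-1 -1  1 -1  0  0  1]
  M: [ 1  1  0  1  1  1  0]
  T: [-1 -2 -2 -2 -3  0 -1]
  [L]: (2)·-1+(2)·-1+(1)·1+(-1)·-1+(2)·0+(-2)·0 = -2
  [M]: (2)·1+(2)·1+(1)·0+(-1)·1+(2)·1+(-2)·1 = 3
  [T]: (2)·-1+(2)·-2+(1)·-2+(-1)·-2+(2)·-3+(-2)·0 = -12
⇒ L^-2 M^3 T^-12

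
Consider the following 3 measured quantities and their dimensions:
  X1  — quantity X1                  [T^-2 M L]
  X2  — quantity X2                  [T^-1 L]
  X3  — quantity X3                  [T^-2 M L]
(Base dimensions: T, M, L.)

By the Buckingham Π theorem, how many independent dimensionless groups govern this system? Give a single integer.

1

Write exponents as rows T,M,L / cols X1,X2,X3:
  T: [-2 -1 -2]
  M: [ 1  0  1]
  L: [ 1  1  1]
RREF → pivots at {X1,X2} ⇒ r = 2
Π count = n − r = 3 − 2 = 1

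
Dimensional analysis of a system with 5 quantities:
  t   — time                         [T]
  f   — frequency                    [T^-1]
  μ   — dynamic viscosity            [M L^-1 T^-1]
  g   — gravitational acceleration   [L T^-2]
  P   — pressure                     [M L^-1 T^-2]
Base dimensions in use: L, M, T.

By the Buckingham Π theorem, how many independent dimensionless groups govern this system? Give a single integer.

Write exponents as rows L,M,T / cols t,f,μ,g,P:
  L: [ 0  0 -1  1 -1]
  M: [ 0  0  1  0  1]
  T: [ 1 -1 -1 -2 -2]
RREF → pivots at {t,μ,g} ⇒ r = 3
n=5, r=3 ⇒ 2 dimensionless groups

2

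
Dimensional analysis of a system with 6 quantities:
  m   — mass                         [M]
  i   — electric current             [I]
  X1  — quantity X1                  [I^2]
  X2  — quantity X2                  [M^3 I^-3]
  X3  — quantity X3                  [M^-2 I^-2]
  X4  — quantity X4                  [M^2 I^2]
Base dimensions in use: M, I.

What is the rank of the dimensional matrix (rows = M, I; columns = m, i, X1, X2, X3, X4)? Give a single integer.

2

Write exponents as rows M,I / cols m,i,X1,X2,X3,X4:
  M: [ 1  0  0  3 -2  2]
  I: [ 0  1  2 -3 -2  2]
Row reduction gives pivot columns m,i; rank = 2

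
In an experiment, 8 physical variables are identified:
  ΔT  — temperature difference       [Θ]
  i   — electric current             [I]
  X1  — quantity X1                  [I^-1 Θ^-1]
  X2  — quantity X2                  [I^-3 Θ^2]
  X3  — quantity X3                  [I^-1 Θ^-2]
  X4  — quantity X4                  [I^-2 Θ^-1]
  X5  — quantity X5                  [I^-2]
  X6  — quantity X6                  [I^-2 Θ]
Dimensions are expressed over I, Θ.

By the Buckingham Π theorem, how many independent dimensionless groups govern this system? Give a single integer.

Dimensional matrix (I×Θ by ΔT×i×X1×X2×X3×X4×X5×X6):
  I: [ 0  1 -1 -3 -1 -2 -2 -2]
  Θ: [ 1  0 -1  2 -2 -1  0  1]
Echelon form has 2 nonzero rows (pivots: ΔT,i)
n=8, r=2 ⇒ 6 dimensionless groups

6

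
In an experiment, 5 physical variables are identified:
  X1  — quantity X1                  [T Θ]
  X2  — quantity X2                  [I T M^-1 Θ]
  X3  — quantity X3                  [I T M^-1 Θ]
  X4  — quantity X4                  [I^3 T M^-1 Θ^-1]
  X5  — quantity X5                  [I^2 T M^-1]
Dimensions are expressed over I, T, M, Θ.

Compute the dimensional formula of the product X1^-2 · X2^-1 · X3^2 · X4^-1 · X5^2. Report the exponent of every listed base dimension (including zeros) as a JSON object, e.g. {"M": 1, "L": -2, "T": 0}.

Exponent matrix [I,T,M,Θ] × [X1,X2,X3,X4,X5]:
  I: [ 0  1  1  3  2]
  T: [ 1  1  1  1  1]
  M: [ 0 -1 -1 -1 -1]
  Θ: [ 1  1  1 -1  0]
  [I]: (-2)·0+(-1)·1+(2)·1+(-1)·3+(2)·2 = 2
  [T]: (-2)·1+(-1)·1+(2)·1+(-1)·1+(2)·1 = 0
  [M]: (-2)·0+(-1)·-1+(2)·-1+(-1)·-1+(2)·-1 = -2
  [Θ]: (-2)·1+(-1)·1+(2)·1+(-1)·-1+(2)·0 = 0
⇒ I^2 M^-2

{"I": 2, "T": 0, "M": -2, "Θ": 0}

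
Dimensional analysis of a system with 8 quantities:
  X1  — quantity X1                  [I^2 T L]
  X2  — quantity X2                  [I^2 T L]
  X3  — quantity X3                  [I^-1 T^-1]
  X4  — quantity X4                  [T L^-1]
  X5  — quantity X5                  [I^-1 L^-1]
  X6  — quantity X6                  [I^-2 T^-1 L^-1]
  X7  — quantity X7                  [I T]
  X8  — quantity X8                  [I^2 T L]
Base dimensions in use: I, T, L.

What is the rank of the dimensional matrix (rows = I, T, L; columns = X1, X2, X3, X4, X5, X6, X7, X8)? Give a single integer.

Dimensional matrix (I×T×L by X1×X2×X3×X4×X5×X6×X7×X8):
  I: [ 2  2 -1  0 -1 -2  1  2]
  T: [ 1  1 -1  1  0 -1  1  1]
  L: [ 1  1  0 -1 -1 -1  0  1]
Echelon form has 2 nonzero rows (pivots: X1,X3)

2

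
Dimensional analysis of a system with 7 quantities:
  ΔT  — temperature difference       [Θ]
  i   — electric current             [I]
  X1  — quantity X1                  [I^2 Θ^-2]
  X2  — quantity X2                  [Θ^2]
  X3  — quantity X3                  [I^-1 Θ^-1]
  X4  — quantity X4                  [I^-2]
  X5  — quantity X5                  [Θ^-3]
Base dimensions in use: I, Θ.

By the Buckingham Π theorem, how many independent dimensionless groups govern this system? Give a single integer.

Dimensional matrix (I×Θ by ΔT×i×X1×X2×X3×X4×X5):
  I: [ 0  1  2  0 -1 -2  0]
  Θ: [ 1  0 -2  2 -1  0 -3]
Row reduction gives pivot columns ΔT,i; rank = 2
n=7, r=2 ⇒ 5 dimensionless groups

5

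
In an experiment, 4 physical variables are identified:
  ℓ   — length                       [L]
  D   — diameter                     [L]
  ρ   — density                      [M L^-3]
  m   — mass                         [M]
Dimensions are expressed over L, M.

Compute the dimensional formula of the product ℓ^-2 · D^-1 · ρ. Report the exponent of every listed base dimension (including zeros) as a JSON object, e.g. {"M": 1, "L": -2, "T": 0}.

{"L": -6, "M": 1}

Write exponents as rows L,M / cols ℓ,D,ρ,m:
  L: [ 1  1 -3  0]
  M: [ 0  0  1  1]
  [L]: (-2)·1+(-1)·1+(1)·-3 = -6
  [M]: (-2)·0+(-1)·0+(1)·1 = 1
⇒ L^-6 M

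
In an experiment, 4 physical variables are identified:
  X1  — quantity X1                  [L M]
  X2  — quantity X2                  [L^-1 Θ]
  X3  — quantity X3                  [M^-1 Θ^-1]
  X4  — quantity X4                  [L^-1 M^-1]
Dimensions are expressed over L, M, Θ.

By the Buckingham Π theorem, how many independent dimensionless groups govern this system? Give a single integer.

2

Write exponents as rows L,M,Θ / cols X1,X2,X3,X4:
  L: [ 1 -1  0 -1]
  M: [ 1  0 -1 -1]
  Θ: [ 0  1 -1  0]
Row reduction gives pivot columns X1,X2; rank = 2
4 vars − rank 2 = 2 Π groups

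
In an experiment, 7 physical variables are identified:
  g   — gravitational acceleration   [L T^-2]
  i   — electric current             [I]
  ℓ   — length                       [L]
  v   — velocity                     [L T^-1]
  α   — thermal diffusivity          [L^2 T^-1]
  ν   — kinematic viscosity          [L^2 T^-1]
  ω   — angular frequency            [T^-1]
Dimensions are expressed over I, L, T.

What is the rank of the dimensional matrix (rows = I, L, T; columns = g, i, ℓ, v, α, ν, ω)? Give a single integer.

Write exponents as rows I,L,T / cols g,i,ℓ,v,α,ν,ω:
  I: [ 0  1  0  0  0  0  0]
  L: [ 1  0  1  1  2  2  0]
  T: [-2  0  0 -1 -1 -1 -1]
RREF → pivots at {g,i,ℓ} ⇒ r = 3

3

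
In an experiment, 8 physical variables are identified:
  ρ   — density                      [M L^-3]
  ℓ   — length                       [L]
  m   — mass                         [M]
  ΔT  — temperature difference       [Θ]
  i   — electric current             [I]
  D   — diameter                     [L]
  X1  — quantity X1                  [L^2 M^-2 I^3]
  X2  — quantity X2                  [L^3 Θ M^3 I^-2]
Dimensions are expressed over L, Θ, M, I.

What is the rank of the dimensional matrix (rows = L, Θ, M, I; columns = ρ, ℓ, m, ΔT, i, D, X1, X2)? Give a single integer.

Write exponents as rows L,Θ,M,I / cols ρ,ℓ,m,ΔT,i,D,X1,X2:
  L: [-3  1  0  0  0  1  2  3]
  Θ: [ 0  0  0  1  0  0  0  1]
  M: [ 1  0  1  0  0  0 -2  3]
  I: [ 0  0  0  0  1  0  3 -2]
RREF → pivots at {ρ,ℓ,ΔT,i} ⇒ r = 4

4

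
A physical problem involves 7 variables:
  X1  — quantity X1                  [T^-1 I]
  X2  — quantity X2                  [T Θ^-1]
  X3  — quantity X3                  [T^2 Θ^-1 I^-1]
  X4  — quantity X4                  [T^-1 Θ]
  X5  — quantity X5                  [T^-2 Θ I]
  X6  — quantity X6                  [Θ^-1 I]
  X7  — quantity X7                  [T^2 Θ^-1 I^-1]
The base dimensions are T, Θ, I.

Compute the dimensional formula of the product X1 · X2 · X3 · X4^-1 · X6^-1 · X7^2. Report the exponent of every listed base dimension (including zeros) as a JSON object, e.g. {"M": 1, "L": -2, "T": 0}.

Dimensional matrix (T×Θ×I by X1×X2×X3×X4×X5×X6×X7):
  T: [-1  1  2 -1 -2  0  2]
  Θ: [ 0 -1 -1  1  1 -1 -1]
  I: [ 1  0 -1  0  1  1 -1]
  [T]: (1)·-1+(1)·1+(1)·2+(-1)·-1+(-1)·0+(2)·2 = 7
  [Θ]: (1)·0+(1)·-1+(1)·-1+(-1)·1+(-1)·-1+(2)·-1 = -4
  [I]: (1)·1+(1)·0+(1)·-1+(-1)·0+(-1)·1+(2)·-1 = -3
⇒ T^7 Θ^-4 I^-3

{"T": 7, "Θ": -4, "I": -3}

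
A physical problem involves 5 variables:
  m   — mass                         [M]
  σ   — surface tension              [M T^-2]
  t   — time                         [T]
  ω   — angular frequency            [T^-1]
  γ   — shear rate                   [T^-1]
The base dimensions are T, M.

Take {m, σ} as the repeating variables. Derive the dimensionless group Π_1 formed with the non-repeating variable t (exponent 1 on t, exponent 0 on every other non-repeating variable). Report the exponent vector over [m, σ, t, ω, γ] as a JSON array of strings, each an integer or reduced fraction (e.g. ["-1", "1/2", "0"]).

Dimensional matrix (T×M by m×σ×t×ω×γ):
  T: [ 0 -2  1 -1 -1]
  M: [ 1  1  0  0  0]
Echelon form has 2 nonzero rows (pivots: m,σ)
Repeat: m,σ; free: t,ω,γ
RREF:
  r0: [   1    0  1/2 -1/2 -1/2]
  r1: [   0    1 -1/2  1/2  1/2]
Fix exponent of t at 1, ω at 0, γ at 0; solve each RREF row for its pivot's exponent:
  r0: exp(m) + (1/2)·1 = 0 ⇒ exp(m) = -1/2
  r1: exp(σ) + (-1/2)·1 = 0 ⇒ exp(σ) = 1/2
Π_1 = m^(-1/2) · σ^(1/2) · t

["-1/2", "1/2", "1", "0", "0"]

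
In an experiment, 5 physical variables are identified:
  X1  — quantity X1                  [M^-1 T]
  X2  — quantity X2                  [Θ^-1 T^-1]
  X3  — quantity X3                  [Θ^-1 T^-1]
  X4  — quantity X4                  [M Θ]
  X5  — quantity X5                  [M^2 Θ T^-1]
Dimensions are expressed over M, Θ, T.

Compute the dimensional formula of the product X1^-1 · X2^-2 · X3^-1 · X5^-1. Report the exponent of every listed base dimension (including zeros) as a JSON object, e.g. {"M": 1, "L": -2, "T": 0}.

Exponent matrix [M,Θ,T] × [X1,X2,X3,X4,X5]:
  M: [-1  0  0  1  2]
  Θ: [ 0 -1 -1  1  1]
  T: [ 1 -1 -1  0 -1]
  [M]: (-1)·-1+(-2)·0+(-1)·0+(-1)·2 = -1
  [Θ]: (-1)·0+(-2)·-1+(-1)·-1+(-1)·1 = 2
  [T]: (-1)·1+(-2)·-1+(-1)·-1+(-1)·-1 = 3
⇒ M^-1 Θ^2 T^3

{"M": -1, "Θ": 2, "T": 3}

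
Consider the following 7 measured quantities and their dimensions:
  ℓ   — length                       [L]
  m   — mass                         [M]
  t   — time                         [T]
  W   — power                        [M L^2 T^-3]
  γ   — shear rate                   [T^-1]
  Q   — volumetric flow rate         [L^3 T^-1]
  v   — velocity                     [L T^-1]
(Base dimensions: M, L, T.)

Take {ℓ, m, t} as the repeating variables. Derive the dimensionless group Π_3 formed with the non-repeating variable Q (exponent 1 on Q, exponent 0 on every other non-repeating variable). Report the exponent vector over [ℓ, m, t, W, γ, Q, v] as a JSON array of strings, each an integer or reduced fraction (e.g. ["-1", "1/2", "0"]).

Dimensional matrix (M×L×T by ℓ×m×t×W×γ×Q×v):
  M: [ 0  1  0  1  0  0  0]
  L: [ 1  0  0  2  0  3  1]
  T: [ 0  0  1 -3 -1 -1 -1]
RREF → pivots at {ℓ,m,t} ⇒ r = 3
Pivot set = {ℓ,m,t}, free = {W,γ,Q,v}
RREF:
  r0: [   1    0    0    2    0    3    1]
  r1: [   0    1    0    1    0    0    0]
  r2: [   0    0    1   -3   -1   -1   -1]
Fix exponent of Q at 1, W at 0, γ at 0, v at 0; solve each RREF row for its pivot's exponent:
  r0: exp(ℓ) + (3)·1 = 0 ⇒ exp(ℓ) = -3
  r1: exp(m) + (0)·1 = 0 ⇒ exp(m) = 0
  r2: exp(t) + (-1)·1 = 0 ⇒ exp(t) = 1
Π_3 = ℓ^-3 · t · Q

["-3", "0", "1", "0", "0", "1", "0"]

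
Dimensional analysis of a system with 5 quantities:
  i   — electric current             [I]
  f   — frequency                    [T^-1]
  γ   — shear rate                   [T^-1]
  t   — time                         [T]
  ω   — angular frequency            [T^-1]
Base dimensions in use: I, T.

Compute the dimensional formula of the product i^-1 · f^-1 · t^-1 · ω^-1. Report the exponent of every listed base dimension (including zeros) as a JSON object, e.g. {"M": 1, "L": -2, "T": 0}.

{"I": -1, "T": 1}

Write exponents as rows I,T / cols i,f,γ,t,ω:
  I: [ 1  0  0  0  0]
  T: [ 0 -1 -1  1 -1]
  [I]: (-1)·1+(-1)·0+(-1)·0+(-1)·0 = -1
  [T]: (-1)·0+(-1)·-1+(-1)·1+(-1)·-1 = 1
⇒ I^-1 T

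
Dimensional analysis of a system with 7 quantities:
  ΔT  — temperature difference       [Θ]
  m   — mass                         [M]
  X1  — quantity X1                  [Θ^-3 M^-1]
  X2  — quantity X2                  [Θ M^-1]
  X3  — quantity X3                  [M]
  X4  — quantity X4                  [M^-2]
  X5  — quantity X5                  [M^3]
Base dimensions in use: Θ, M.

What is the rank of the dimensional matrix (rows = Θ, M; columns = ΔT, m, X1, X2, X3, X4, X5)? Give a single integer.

Exponent matrix [Θ,M] × [ΔT,m,X1,X2,X3,X4,X5]:
  Θ: [ 1  0 -3  1  0  0  0]
  M: [ 0  1 -1 -1  1 -2  3]
Echelon form has 2 nonzero rows (pivots: ΔT,m)

2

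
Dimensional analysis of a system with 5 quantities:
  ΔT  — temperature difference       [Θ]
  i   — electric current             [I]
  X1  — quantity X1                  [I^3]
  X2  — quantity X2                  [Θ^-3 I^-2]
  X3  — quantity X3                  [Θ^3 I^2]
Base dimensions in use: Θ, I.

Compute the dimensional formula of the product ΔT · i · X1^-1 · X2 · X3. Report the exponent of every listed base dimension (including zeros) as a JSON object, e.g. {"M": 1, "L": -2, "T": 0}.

Write exponents as rows Θ,I / cols ΔT,i,X1,X2,X3:
  Θ: [ 1  0  0 -3  3]
  I: [ 0  1  3 -2  2]
  [Θ]: (1)·1+(1)·0+(-1)·0+(1)·-3+(1)·3 = 1
  [I]: (1)·0+(1)·1+(-1)·3+(1)·-2+(1)·2 = -2
⇒ Θ I^-2

{"Θ": 1, "I": -2}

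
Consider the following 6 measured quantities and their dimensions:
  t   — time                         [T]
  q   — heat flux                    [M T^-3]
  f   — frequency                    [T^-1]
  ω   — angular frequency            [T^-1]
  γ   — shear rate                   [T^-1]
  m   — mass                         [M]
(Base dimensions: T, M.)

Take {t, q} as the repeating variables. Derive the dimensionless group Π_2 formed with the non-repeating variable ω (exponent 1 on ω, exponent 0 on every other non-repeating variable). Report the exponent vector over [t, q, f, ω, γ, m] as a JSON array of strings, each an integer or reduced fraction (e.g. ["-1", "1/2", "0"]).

["1", "0", "0", "1", "0", "0"]

Write exponents as rows T,M / cols t,q,f,ω,γ,m:
  T: [ 1 -3 -1 -1 -1  0]
  M: [ 0  1  0  0  0  1]
Row reduction gives pivot columns t,q; rank = 2
Repeat: t,q; free: f,ω,γ,m
RREF:
  r0: [   1    0   -1   -1   -1    3]
  r1: [   0    1    0    0    0    1]
Fix exponent of ω at 1, f at 0, γ at 0, m at 0; solve each RREF row for its pivot's exponent:
  r0: exp(t) + (-1)·1 = 0 ⇒ exp(t) = 1
  r1: exp(q) + (0)·1 = 0 ⇒ exp(q) = 0
Π_2 = t · ω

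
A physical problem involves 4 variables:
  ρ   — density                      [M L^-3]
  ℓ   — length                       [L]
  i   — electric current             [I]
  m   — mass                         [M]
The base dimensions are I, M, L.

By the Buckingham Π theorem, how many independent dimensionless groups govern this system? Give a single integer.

Dimensional matrix (I×M×L by ρ×ℓ×i×m):
  I: [ 0  0  1  0]
  M: [ 1  0  0  1]
  L: [-3  1  0  0]
Row reduction gives pivot columns ρ,ℓ,i; rank = 3
Π count = n − r = 4 − 3 = 1

1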